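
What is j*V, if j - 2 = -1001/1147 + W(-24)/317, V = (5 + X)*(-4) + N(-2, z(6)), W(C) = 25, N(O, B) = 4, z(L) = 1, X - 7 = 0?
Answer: -19296464/363599 ≈ -53.071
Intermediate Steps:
X = 7 (X = 7 + 0 = 7)
V = -44 (V = (5 + 7)*(-4) + 4 = 12*(-4) + 4 = -48 + 4 = -44)
j = 438556/363599 (j = 2 + (-1001/1147 + 25/317) = 2 - 288642/363599 = 438556/363599 ≈ 1.2062)
j*V = (438556/363599)*(-44) = -19296464/363599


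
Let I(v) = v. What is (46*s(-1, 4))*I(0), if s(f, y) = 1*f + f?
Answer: 0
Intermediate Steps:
s(f, y) = 2*f (s(f, y) = f + f = 2*f)
(46*s(-1, 4))*I(0) = (46*(2*(-1)))*0 = (46*(-2))*0 = -92*0 = 0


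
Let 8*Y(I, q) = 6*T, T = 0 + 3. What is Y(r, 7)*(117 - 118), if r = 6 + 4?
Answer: -9/4 ≈ -2.2500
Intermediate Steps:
T = 3
r = 10
Y(I, q) = 9/4 (Y(I, q) = (6*3)/8 = (⅛)*18 = 9/4)
Y(r, 7)*(117 - 118) = 9*(117 - 118)/4 = (9/4)*(-1) = -9/4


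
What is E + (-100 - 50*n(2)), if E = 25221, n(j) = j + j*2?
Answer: 24821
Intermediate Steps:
n(j) = 3*j (n(j) = j + 2*j = 3*j)
E + (-100 - 50*n(2)) = 25221 + (-100 - 150*2) = 25221 + (-100 - 50*6) = 25221 + (-100 - 300) = 25221 - 400 = 24821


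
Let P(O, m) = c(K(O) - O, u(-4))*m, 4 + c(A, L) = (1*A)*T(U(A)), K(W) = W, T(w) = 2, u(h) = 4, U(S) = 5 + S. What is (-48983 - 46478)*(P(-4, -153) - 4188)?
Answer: 341368536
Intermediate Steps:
c(A, L) = -4 + 2*A (c(A, L) = -4 + (1*A)*2 = -4 + A*2 = -4 + 2*A)
P(O, m) = -4*m (P(O, m) = (-4 + 2*(O - O))*m = (-4 + 2*0)*m = (-4 + 0)*m = -4*m)
(-48983 - 46478)*(P(-4, -153) - 4188) = (-48983 - 46478)*(-4*(-153) - 4188) = -95461*(612 - 4188) = -95461*(-3576) = 341368536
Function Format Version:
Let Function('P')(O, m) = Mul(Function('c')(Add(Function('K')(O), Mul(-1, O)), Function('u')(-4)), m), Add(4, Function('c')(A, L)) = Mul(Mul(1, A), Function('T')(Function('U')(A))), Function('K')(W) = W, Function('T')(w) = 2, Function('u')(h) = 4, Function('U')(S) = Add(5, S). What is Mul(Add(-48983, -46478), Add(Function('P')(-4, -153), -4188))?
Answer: 341368536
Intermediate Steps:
Function('c')(A, L) = Add(-4, Mul(2, A)) (Function('c')(A, L) = Add(-4, Mul(Mul(1, A), 2)) = Add(-4, Mul(A, 2)) = Add(-4, Mul(2, A)))
Function('P')(O, m) = Mul(-4, m) (Function('P')(O, m) = Mul(Add(-4, Mul(2, Add(O, Mul(-1, O)))), m) = Mul(Add(-4, Mul(2, 0)), m) = Mul(Add(-4, 0), m) = Mul(-4, m))
Mul(Add(-48983, -46478), Add(Function('P')(-4, -153), -4188)) = Mul(Add(-48983, -46478), Add(Mul(-4, -153), -4188)) = Mul(-95461, Add(612, -4188)) = Mul(-95461, -3576) = 341368536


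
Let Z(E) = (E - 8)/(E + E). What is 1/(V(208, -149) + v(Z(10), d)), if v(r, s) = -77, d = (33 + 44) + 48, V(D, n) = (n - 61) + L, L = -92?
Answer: -1/379 ≈ -0.0026385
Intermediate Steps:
V(D, n) = -153 + n (V(D, n) = (n - 61) - 92 = (-61 + n) - 92 = -153 + n)
Z(E) = (-8 + E)/(2*E) (Z(E) = (-8 + E)/((2*E)) = (-8 + E)*(1/(2*E)) = (-8 + E)/(2*E))
d = 125 (d = 77 + 48 = 125)
1/(V(208, -149) + v(Z(10), d)) = 1/((-153 - 149) - 77) = 1/(-302 - 77) = 1/(-379) = -1/379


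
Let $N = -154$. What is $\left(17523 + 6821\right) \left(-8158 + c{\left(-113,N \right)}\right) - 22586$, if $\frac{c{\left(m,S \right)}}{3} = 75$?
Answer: $-193143538$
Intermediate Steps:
$c{\left(m,S \right)} = 225$ ($c{\left(m,S \right)} = 3 \cdot 75 = 225$)
$\left(17523 + 6821\right) \left(-8158 + c{\left(-113,N \right)}\right) - 22586 = \left(17523 + 6821\right) \left(-8158 + 225\right) - 22586 = 24344 \left(-7933\right) - 22586 = -193120952 - 22586 = -193143538$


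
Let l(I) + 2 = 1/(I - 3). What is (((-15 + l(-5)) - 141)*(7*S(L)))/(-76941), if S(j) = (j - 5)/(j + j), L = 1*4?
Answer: -8855/4924224 ≈ -0.0017983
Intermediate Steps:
l(I) = -2 + 1/(-3 + I) (l(I) = -2 + 1/(I - 3) = -2 + 1/(-3 + I))
L = 4
S(j) = (-5 + j)/(2*j) (S(j) = (-5 + j)/((2*j)) = (-5 + j)*(1/(2*j)) = (-5 + j)/(2*j))
(((-15 + l(-5)) - 141)*(7*S(L)))/(-76941) = (((-15 + (7 - 2*(-5))/(-3 - 5)) - 141)*(7*((½)*(-5 + 4)/4)))/(-76941) = (((-15 + (7 + 10)/(-8)) - 141)*(7*((½)*(¼)*(-1))))*(-1/76941) = (((-15 - ⅛*17) - 141)*(7*(-⅛)))*(-1/76941) = (((-15 - 17/8) - 141)*(-7/8))*(-1/76941) = ((-137/8 - 141)*(-7/8))*(-1/76941) = -1265/8*(-7/8)*(-1/76941) = (8855/64)*(-1/76941) = -8855/4924224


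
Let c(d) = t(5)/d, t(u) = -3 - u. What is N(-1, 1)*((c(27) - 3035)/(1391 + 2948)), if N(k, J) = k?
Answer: 81953/117153 ≈ 0.69954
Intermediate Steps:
c(d) = -8/d (c(d) = (-3 - 1*5)/d = (-3 - 5)/d = -8/d)
N(-1, 1)*((c(27) - 3035)/(1391 + 2948)) = -(-8/27 - 3035)/(1391 + 2948) = -(-8*1/27 - 3035)/4339 = -(-8/27 - 3035)/4339 = -(-81953)/(27*4339) = -1*(-81953/117153) = 81953/117153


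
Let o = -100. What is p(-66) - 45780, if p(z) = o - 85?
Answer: -45965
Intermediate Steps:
p(z) = -185 (p(z) = -100 - 85 = -185)
p(-66) - 45780 = -185 - 45780 = -45965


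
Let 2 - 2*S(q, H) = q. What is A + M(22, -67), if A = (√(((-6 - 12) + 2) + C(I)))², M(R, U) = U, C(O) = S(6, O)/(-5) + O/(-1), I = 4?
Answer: -433/5 ≈ -86.600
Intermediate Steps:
S(q, H) = 1 - q/2
C(O) = ⅖ - O (C(O) = (1 - ½*6)/(-5) + O/(-1) = (1 - 3)*(-⅕) + O*(-1) = -2*(-⅕) - O = ⅖ - O)
A = -98/5 (A = (√(((-6 - 12) + 2) + (⅖ - 1*4)))² = (√((-18 + 2) + (⅖ - 4)))² = (√(-16 - 18/5))² = (√(-98/5))² = (7*I*√10/5)² = -98/5 ≈ -19.600)
A + M(22, -67) = -98/5 - 67 = -433/5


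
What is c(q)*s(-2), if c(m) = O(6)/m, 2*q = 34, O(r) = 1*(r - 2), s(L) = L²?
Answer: 16/17 ≈ 0.94118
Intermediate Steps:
O(r) = -2 + r (O(r) = 1*(-2 + r) = -2 + r)
q = 17 (q = (½)*34 = 17)
c(m) = 4/m (c(m) = (-2 + 6)/m = 4/m)
c(q)*s(-2) = (4/17)*(-2)² = (4*(1/17))*4 = (4/17)*4 = 16/17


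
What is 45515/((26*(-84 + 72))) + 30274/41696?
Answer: -118021747/813072 ≈ -145.16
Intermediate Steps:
45515/((26*(-84 + 72))) + 30274/41696 = 45515/((26*(-12))) + 30274*(1/41696) = 45515/(-312) + 15137/20848 = 45515*(-1/312) + 15137/20848 = -45515/312 + 15137/20848 = -118021747/813072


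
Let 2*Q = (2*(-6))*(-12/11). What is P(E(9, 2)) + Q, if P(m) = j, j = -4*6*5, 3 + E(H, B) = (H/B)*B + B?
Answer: -1248/11 ≈ -113.45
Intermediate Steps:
E(H, B) = -3 + B + H (E(H, B) = -3 + ((H/B)*B + B) = -3 + (H + B) = -3 + (B + H) = -3 + B + H)
j = -120 (j = -24*5 = -120)
Q = 72/11 (Q = ((2*(-6))*(-12/11))/2 = (-(-144)/11)/2 = (-12*(-12/11))/2 = (½)*(144/11) = 72/11 ≈ 6.5455)
P(m) = -120
P(E(9, 2)) + Q = -120 + 72/11 = -1248/11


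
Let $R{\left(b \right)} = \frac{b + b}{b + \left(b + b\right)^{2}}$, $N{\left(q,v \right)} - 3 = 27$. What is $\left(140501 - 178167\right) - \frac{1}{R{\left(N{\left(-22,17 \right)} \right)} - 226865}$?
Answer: $- \frac{1033956672437}{27450663} \approx -37666.0$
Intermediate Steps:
$N{\left(q,v \right)} = 30$ ($N{\left(q,v \right)} = 3 + 27 = 30$)
$R{\left(b \right)} = \frac{2 b}{b + 4 b^{2}}$ ($R{\left(b \right)} = \frac{2 b}{b + \left(2 b\right)^{2}} = \frac{2 b}{b + 4 b^{2}}$)
$\left(140501 - 178167\right) - \frac{1}{R{\left(N{\left(-22,17 \right)} \right)} - 226865} = \left(140501 - 178167\right) - \frac{1}{\frac{2}{1 + 4 \cdot 30} - 226865} = \left(140501 - 178167\right) - \frac{1}{\frac{2}{1 + 120} - 226865} = -37666 - \frac{1}{\frac{2}{121} - 226865} = -37666 - \frac{1}{- \frac{27450663}{121}} = -37666 - - \frac{121}{27450663} = -37666 + \frac{121}{27450663} = - \frac{1033956672437}{27450663}$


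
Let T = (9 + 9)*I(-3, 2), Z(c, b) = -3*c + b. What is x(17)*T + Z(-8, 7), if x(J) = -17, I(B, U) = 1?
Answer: -275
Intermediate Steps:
Z(c, b) = b - 3*c
T = 18 (T = (9 + 9)*1 = 18*1 = 18)
x(17)*T + Z(-8, 7) = -17*18 + (7 - 3*(-8)) = -306 + (7 + 24) = -306 + 31 = -275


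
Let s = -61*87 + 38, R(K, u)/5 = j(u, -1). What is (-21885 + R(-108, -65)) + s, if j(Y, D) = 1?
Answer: -27149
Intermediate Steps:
R(K, u) = 5 (R(K, u) = 5*1 = 5)
s = -5269 (s = -5307 + 38 = -5269)
(-21885 + R(-108, -65)) + s = (-21885 + 5) - 5269 = -21880 - 5269 = -27149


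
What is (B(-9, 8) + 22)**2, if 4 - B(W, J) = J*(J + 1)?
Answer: 2116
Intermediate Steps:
B(W, J) = 4 - J*(1 + J) (B(W, J) = 4 - J*(J + 1) = 4 - J*(1 + J))
(B(-9, 8) + 22)**2 = ((4 - 1*8 - 1*8**2) + 22)**2 = ((4 - 8 - 1*64) + 22)**2 = ((4 - 8 - 64) + 22)**2 = (-68 + 22)**2 = (-46)**2 = 2116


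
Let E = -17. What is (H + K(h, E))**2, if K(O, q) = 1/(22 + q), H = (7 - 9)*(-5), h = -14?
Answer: 2601/25 ≈ 104.04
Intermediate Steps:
H = 10 (H = -2*(-5) = 10)
(H + K(h, E))**2 = (10 + 1/(22 - 17))**2 = (10 + 1/5)**2 = (51/5)**2 = 2601/25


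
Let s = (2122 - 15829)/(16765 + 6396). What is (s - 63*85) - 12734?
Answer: -418973036/23161 ≈ -18090.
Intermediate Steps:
s = -13707/23161 ≈ -0.59181
(s - 63*85) - 12734 = (-13707/23161 - 63*85) - 12734 = (-13707/23161 - 5355) - 12734 = -124040862/23161 - 12734 = -418973036/23161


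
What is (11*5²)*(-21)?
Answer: -5775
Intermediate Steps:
(11*5²)*(-21) = (11*25)*(-21) = 275*(-21) = -5775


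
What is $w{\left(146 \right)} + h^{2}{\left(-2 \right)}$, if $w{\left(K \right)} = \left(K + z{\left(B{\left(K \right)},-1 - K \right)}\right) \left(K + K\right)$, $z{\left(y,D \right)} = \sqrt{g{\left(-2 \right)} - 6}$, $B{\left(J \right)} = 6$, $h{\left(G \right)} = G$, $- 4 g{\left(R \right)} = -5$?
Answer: $42636 + 146 i \sqrt{19} \approx 42636.0 + 636.4 i$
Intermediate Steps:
$g{\left(R \right)} = \frac{5}{4}$ ($g{\left(R \right)} = \left(- \frac{1}{4}\right) \left(-5\right) = \frac{5}{4}$)
$z{\left(y,D \right)} = \frac{i \sqrt{19}}{2}$ ($z{\left(y,D \right)} = \sqrt{\frac{5}{4} - 6} = \sqrt{- \frac{19}{4}} = \frac{i \sqrt{19}}{2}$)
$w{\left(K \right)} = 2 K \left(K + \frac{i \sqrt{19}}{2}\right)$ ($w{\left(K \right)} = \left(K + \frac{i \sqrt{19}}{2}\right) \left(K + K\right) = \left(K + \frac{i \sqrt{19}}{2}\right) 2 K = 2 K \left(K + \frac{i \sqrt{19}}{2}\right)$)
$w{\left(146 \right)} + h^{2}{\left(-2 \right)} = 146 \left(2 \cdot 146 + i \sqrt{19}\right) + \left(-2\right)^{2} = 146 \left(292 + i \sqrt{19}\right) + 4 = \left(42632 + 146 i \sqrt{19}\right) + 4 = 42636 + 146 i \sqrt{19}$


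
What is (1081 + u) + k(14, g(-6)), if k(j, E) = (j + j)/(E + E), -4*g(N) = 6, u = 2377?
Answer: 10346/3 ≈ 3448.7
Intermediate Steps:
g(N) = -3/2 (g(N) = -¼*6 = -3/2)
k(j, E) = j/E (k(j, E) = (2*j)/((2*E)) = (2*j)*(1/(2*E)) = j/E)
(1081 + u) + k(14, g(-6)) = (1081 + 2377) + 14/(-3/2) = 3458 + 14*(-⅔) = 3458 - 28/3 = 10346/3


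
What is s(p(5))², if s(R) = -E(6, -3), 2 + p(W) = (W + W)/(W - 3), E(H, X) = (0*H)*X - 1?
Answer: 1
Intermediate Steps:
E(H, X) = -1 (E(H, X) = 0*X - 1 = 0 - 1 = -1)
p(W) = -2 + 2*W/(-3 + W) (p(W) = -2 + (W + W)/(W - 3) = -2 + (2*W)/(-3 + W) = -2 + 2*W/(-3 + W))
s(R) = 1 (s(R) = -1*(-1) = 1)
s(p(5))² = 1² = 1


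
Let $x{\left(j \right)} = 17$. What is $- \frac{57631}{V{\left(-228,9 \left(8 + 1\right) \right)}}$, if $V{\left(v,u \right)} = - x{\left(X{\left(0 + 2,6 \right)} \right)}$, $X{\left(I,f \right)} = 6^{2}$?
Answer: $\frac{57631}{17} \approx 3390.1$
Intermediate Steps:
$X{\left(I,f \right)} = 36$
$V{\left(v,u \right)} = -17$ ($V{\left(v,u \right)} = \left(-1\right) 17 = -17$)
$- \frac{57631}{V{\left(-228,9 \left(8 + 1\right) \right)}} = - \frac{57631}{-17} = \left(-57631\right) \left(- \frac{1}{17}\right) = \frac{57631}{17}$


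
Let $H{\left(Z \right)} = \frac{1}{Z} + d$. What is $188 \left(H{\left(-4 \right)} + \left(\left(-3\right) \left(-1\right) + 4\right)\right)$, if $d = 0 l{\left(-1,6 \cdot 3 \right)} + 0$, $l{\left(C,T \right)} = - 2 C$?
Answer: $1269$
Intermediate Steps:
$d = 0$ ($d = 0 \left(\left(-2\right) \left(-1\right)\right) + 0 = 0 \cdot 2 + 0 = 0 + 0 = 0$)
$H{\left(Z \right)} = \frac{1}{Z}$ ($H{\left(Z \right)} = \frac{1}{Z} + 0 = \frac{1}{Z}$)
$188 \left(H{\left(-4 \right)} + \left(\left(-3\right) \left(-1\right) + 4\right)\right) = 188 \left(\frac{1}{-4} + \left(\left(-3\right) \left(-1\right) + 4\right)\right) = 188 \left(- \frac{1}{4} + \left(3 + 4\right)\right) = 188 \left(- \frac{1}{4} + 7\right) = 188 \cdot \frac{27}{4} = 1269$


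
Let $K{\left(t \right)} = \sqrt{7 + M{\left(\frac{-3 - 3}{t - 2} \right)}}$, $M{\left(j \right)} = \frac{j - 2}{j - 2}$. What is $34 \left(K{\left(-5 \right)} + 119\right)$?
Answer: $4046 + 68 \sqrt{2} \approx 4142.2$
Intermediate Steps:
$M{\left(j \right)} = 1$ ($M{\left(j \right)} = \frac{-2 + j}{-2 + j} = 1$)
$K{\left(t \right)} = 2 \sqrt{2}$ ($K{\left(t \right)} = \sqrt{7 + 1} = \sqrt{8} = 2 \sqrt{2}$)
$34 \left(K{\left(-5 \right)} + 119\right) = 34 \left(2 \sqrt{2} + 119\right) = 34 \left(119 + 2 \sqrt{2}\right) = 4046 + 68 \sqrt{2}$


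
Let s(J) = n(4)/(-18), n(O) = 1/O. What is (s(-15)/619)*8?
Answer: -1/5571 ≈ -0.00017950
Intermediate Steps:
s(J) = -1/72 (s(J) = 1/(4*(-18)) = (¼)*(-1/18) = -1/72)
(s(-15)/619)*8 = -1/72/619*8 = -1/72*1/619*8 = -1/44568*8 = -1/5571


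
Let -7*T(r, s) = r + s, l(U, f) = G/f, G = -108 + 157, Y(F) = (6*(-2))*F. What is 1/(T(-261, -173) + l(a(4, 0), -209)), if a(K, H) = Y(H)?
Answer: 209/12909 ≈ 0.016190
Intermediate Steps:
Y(F) = -12*F
a(K, H) = -12*H
G = 49
l(U, f) = 49/f
T(r, s) = -r/7 - s/7 (T(r, s) = -(r + s)/7 = -r/7 - s/7)
1/(T(-261, -173) + l(a(4, 0), -209)) = 1/((-1/7*(-261) - 1/7*(-173)) + 49/(-209)) = 1/((261/7 + 173/7) + 49*(-1/209)) = 1/(62 - 49/209) = 1/(12909/209) = 209/12909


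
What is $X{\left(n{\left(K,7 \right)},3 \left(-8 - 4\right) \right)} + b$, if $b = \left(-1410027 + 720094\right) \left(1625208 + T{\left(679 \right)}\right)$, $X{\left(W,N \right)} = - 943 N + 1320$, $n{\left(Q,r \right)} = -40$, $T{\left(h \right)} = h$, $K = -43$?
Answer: $-1121753060303$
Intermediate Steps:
$X{\left(W,N \right)} = 1320 - 943 N$
$b = -1121753095571$ ($b = \left(-1410027 + 720094\right) \left(1625208 + 679\right) = \left(-689933\right) 1625887 = -1121753095571$)
$X{\left(n{\left(K,7 \right)},3 \left(-8 - 4\right) \right)} + b = \left(1320 - 943 \cdot 3 \left(-8 - 4\right)\right) - 1121753095571 = \left(1320 - 943 \cdot 3 \left(-12\right)\right) - 1121753095571 = \left(1320 - -33948\right) - 1121753095571 = \left(1320 + 33948\right) - 1121753095571 = 35268 - 1121753095571 = -1121753060303$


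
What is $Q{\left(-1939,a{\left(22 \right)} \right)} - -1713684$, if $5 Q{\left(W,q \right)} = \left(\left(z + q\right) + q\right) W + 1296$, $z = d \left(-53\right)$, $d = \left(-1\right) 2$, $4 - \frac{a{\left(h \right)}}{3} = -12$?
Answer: $\frac{8178038}{5} \approx 1.6356 \cdot 10^{6}$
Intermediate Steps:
$a{\left(h \right)} = 48$ ($a{\left(h \right)} = 12 - -36 = 12 + 36 = 48$)
$d = -2$
$z = 106$ ($z = \left(-2\right) \left(-53\right) = 106$)
$Q{\left(W,q \right)} = \frac{1296}{5} + \frac{W \left(106 + 2 q\right)}{5}$ ($Q{\left(W,q \right)} = \frac{\left(\left(106 + q\right) + q\right) W + 1296}{5} = \frac{\left(106 + 2 q\right) W + 1296}{5} = \frac{W \left(106 + 2 q\right) + 1296}{5} = \frac{1296 + W \left(106 + 2 q\right)}{5} = \frac{1296}{5} + \frac{W \left(106 + 2 q\right)}{5}$)
$Q{\left(-1939,a{\left(22 \right)} \right)} - -1713684 = \left(\frac{1296}{5} + \frac{106}{5} \left(-1939\right) + \frac{2}{5} \left(-1939\right) 48\right) - -1713684 = \left(\frac{1296}{5} - \frac{205534}{5} - \frac{186144}{5}\right) + 1713684 = - \frac{390382}{5} + 1713684 = \frac{8178038}{5}$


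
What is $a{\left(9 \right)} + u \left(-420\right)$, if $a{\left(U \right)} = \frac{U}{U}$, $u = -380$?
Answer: $159601$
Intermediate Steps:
$a{\left(U \right)} = 1$
$a{\left(9 \right)} + u \left(-420\right) = 1 - -159600 = 1 + 159600 = 159601$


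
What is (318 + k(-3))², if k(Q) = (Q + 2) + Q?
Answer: 98596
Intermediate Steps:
k(Q) = 2 + 2*Q (k(Q) = (2 + Q) + Q = 2 + 2*Q)
(318 + k(-3))² = (318 + (2 + 2*(-3)))² = (318 + (2 - 6))² = (318 - 4)² = 314² = 98596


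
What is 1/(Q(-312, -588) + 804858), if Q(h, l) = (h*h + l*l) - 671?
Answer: 1/1247275 ≈ 8.0175e-7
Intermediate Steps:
Q(h, l) = -671 + h**2 + l**2 (Q(h, l) = (h**2 + l**2) - 671 = -671 + h**2 + l**2)
1/(Q(-312, -588) + 804858) = 1/((-671 + (-312)**2 + (-588)**2) + 804858) = 1/((-671 + 97344 + 345744) + 804858) = 1/(442417 + 804858) = 1/1247275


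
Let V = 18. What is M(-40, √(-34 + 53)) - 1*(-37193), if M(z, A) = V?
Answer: 37211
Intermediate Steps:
M(z, A) = 18
M(-40, √(-34 + 53)) - 1*(-37193) = 18 - 1*(-37193) = 18 + 37193 = 37211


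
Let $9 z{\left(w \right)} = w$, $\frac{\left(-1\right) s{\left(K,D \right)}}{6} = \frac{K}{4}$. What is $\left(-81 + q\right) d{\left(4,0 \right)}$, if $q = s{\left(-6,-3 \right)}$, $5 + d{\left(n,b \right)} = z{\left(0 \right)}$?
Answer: $360$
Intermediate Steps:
$s{\left(K,D \right)} = - \frac{3 K}{2}$ ($s{\left(K,D \right)} = - 6 \frac{K}{4} = - \frac{3 K}{2}$)
$z{\left(w \right)} = \frac{w}{9}$
$d{\left(n,b \right)} = -5$ ($d{\left(n,b \right)} = -5 + \frac{1}{9} \cdot 0 = -5 + 0 = -5$)
$q = 9$ ($q = \left(- \frac{3}{2}\right) \left(-6\right) = 9$)
$\left(-81 + q\right) d{\left(4,0 \right)} = \left(-81 + 9\right) \left(-5\right) = \left(-72\right) \left(-5\right) = 360$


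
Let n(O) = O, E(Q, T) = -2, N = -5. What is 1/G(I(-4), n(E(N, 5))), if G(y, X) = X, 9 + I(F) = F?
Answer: -½ ≈ -0.50000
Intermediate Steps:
I(F) = -9 + F
1/G(I(-4), n(E(N, 5))) = 1/(-2) = -½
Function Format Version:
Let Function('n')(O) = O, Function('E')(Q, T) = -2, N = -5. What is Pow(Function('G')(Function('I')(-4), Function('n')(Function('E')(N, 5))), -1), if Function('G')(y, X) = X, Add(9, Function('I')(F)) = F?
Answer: Rational(-1, 2) ≈ -0.50000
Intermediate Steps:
Function('I')(F) = Add(-9, F)
Pow(Function('G')(Function('I')(-4), Function('n')(Function('E')(N, 5))), -1) = Pow(-2, -1) = Rational(-1, 2)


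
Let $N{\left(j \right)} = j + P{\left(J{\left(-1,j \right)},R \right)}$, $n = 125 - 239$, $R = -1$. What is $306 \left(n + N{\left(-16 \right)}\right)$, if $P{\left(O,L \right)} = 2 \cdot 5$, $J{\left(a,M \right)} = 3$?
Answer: $-36720$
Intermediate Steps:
$P{\left(O,L \right)} = 10$
$n = -114$ ($n = 125 - 239 = -114$)
$N{\left(j \right)} = 10 + j$ ($N{\left(j \right)} = j + 10 = 10 + j$)
$306 \left(n + N{\left(-16 \right)}\right) = 306 \left(-114 + \left(10 - 16\right)\right) = 306 \left(-114 - 6\right) = 306 \left(-120\right) = -36720$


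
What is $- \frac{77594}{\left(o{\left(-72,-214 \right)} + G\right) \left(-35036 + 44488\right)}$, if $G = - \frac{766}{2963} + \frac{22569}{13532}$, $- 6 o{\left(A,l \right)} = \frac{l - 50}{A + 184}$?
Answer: $- \frac{160133026823}{35153597898} \approx -4.5552$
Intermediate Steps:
$o{\left(A,l \right)} = - \frac{-50 + l}{6 \left(184 + A\right)}$ ($o{\left(A,l \right)} = - \frac{\left(l - 50\right) \frac{1}{A + 184}}{6} = - \frac{\left(-50 + l\right) \frac{1}{184 + A}}{6} = - \frac{\frac{1}{184 + A} \left(-50 + l\right)}{6} = - \frac{-50 + l}{6 \left(184 + A\right)}$)
$G = \frac{56506435}{40095316}$ ($G = \left(-766\right) \frac{1}{2963} + 22569 \cdot \frac{1}{13532} = - \frac{766}{2963} + \frac{22569}{13532} = \frac{56506435}{40095316} \approx 1.4093$)
$- \frac{77594}{\left(o{\left(-72,-214 \right)} + G\right) \left(-35036 + 44488\right)} = - \frac{77594}{\left(\frac{50 - -214}{6 \left(184 - 72\right)} + \frac{56506435}{40095316}\right) \left(-35036 + 44488\right)} = - \frac{77594}{\left(\frac{50 + 214}{6 \cdot 112} + \frac{56506435}{40095316}\right) 9452} = - \frac{77594}{\left(\frac{1}{6} \cdot \frac{1}{112} \cdot 264 + \frac{56506435}{40095316}\right) 9452} = - \frac{77594}{\left(\frac{11}{28} + \frac{56506435}{40095316}\right) 9452} = - \frac{77594}{\frac{126451791}{70166803} \cdot 9452} = - \frac{77594}{\frac{70307195796}{4127459}} = \left(-77594\right) \frac{4127459}{70307195796} = - \frac{160133026823}{35153597898}$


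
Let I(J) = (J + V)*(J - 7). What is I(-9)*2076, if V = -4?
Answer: 431808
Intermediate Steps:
I(J) = (-7 + J)*(-4 + J) (I(J) = (J - 4)*(J - 7) = (-4 + J)*(-7 + J) = (-7 + J)*(-4 + J))
I(-9)*2076 = (28 + (-9)² - 11*(-9))*2076 = (28 + 81 + 99)*2076 = 208*2076 = 431808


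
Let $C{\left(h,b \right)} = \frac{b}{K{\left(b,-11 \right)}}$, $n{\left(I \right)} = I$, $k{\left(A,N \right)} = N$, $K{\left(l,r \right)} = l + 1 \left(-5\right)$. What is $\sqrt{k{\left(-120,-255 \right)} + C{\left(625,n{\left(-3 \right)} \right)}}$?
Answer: $\frac{i \sqrt{4074}}{4} \approx 15.957 i$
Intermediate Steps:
$K{\left(l,r \right)} = -5 + l$ ($K{\left(l,r \right)} = l - 5 = -5 + l$)
$C{\left(h,b \right)} = \frac{b}{-5 + b}$
$\sqrt{k{\left(-120,-255 \right)} + C{\left(625,n{\left(-3 \right)} \right)}} = \sqrt{-255 - \frac{3}{-5 - 3}} = \sqrt{-255 - \frac{3}{-8}} = \sqrt{-255 - - \frac{3}{8}} = \sqrt{-255 + \frac{3}{8}} = \sqrt{- \frac{2037}{8}} = \frac{i \sqrt{4074}}{4}$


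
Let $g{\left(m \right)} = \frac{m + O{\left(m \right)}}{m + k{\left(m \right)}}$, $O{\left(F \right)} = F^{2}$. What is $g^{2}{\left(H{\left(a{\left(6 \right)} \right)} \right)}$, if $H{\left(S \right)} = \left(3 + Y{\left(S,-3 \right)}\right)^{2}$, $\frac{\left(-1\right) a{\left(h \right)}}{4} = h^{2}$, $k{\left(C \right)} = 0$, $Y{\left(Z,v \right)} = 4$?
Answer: $2500$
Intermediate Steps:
$a{\left(h \right)} = - 4 h^{2}$
$H{\left(S \right)} = 49$ ($H{\left(S \right)} = \left(3 + 4\right)^{2} = 7^{2} = 49$)
$g{\left(m \right)} = \frac{m + m^{2}}{m}$ ($g{\left(m \right)} = \frac{m + m^{2}}{m + 0} = \frac{m + m^{2}}{m}$)
$g^{2}{\left(H{\left(a{\left(6 \right)} \right)} \right)} = \left(1 + 49\right)^{2} = 50^{2} = 2500$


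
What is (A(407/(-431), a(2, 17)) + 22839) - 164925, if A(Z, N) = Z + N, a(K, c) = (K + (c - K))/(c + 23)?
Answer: -2449571593/17240 ≈ -1.4209e+5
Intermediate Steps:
a(K, c) = c/(23 + c)
A(Z, N) = N + Z
(A(407/(-431), a(2, 17)) + 22839) - 164925 = ((17/(23 + 17) + 407/(-431)) + 22839) - 164925 = ((17/40 + 407*(-1/431)) + 22839) - 164925 = ((17*(1/40) - 407/431) + 22839) - 164925 = ((17/40 - 407/431) + 22839) - 164925 = (-8953/17240 + 22839) - 164925 = 393735407/17240 - 164925 = -2449571593/17240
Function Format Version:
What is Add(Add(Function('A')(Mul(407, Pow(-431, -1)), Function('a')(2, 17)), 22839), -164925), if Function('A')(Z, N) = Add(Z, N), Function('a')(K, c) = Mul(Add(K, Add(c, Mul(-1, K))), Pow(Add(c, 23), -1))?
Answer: Rational(-2449571593, 17240) ≈ -1.4209e+5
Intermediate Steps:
Function('a')(K, c) = Mul(c, Pow(Add(23, c), -1))
Function('A')(Z, N) = Add(N, Z)
Add(Add(Function('A')(Mul(407, Pow(-431, -1)), Function('a')(2, 17)), 22839), -164925) = Add(Add(Add(Mul(17, Pow(Add(23, 17), -1)), Mul(407, Pow(-431, -1))), 22839), -164925) = Add(Add(Add(Mul(17, Pow(40, -1)), Mul(407, Rational(-1, 431))), 22839), -164925) = Add(Add(Add(Mul(17, Rational(1, 40)), Rational(-407, 431)), 22839), -164925) = Add(Add(Add(Rational(17, 40), Rational(-407, 431)), 22839), -164925) = Add(Add(Rational(-8953, 17240), 22839), -164925) = Add(Rational(393735407, 17240), -164925) = Rational(-2449571593, 17240)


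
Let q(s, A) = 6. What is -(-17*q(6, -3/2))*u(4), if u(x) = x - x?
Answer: 0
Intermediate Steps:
u(x) = 0
-(-17*q(6, -3/2))*u(4) = -(-17*6)*0 = -(-102)*0 = -1*0 = 0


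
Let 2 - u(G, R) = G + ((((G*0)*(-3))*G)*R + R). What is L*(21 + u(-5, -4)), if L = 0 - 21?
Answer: -672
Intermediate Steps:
L = -21
u(G, R) = 2 - G - R (u(G, R) = 2 - (G + ((((G*0)*(-3))*G)*R + R)) = 2 - (G + (((0*(-3))*G)*R + R)) = 2 - (G + ((0*G)*R + R)) = 2 - (G + (0*R + R)) = 2 - (G + (0 + R)) = 2 - (G + R) = 2 + (-G - R) = 2 - G - R)
L*(21 + u(-5, -4)) = -21*(21 + (2 - 1*(-5) - 1*(-4))) = -21*(21 + (2 + 5 + 4)) = -21*(21 + 11) = -21*32 = -672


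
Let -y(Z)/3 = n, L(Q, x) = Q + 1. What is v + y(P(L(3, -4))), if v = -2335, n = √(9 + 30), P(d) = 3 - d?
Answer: -2335 - 3*√39 ≈ -2353.7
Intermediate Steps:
L(Q, x) = 1 + Q
n = √39 ≈ 6.2450
y(Z) = -3*√39
v + y(P(L(3, -4))) = -2335 - 3*√39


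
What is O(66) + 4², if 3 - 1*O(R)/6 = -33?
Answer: 232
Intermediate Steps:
O(R) = 216 (O(R) = 18 - 6*(-33) = 18 + 198 = 216)
O(66) + 4² = 216 + 4² = 216 + 16 = 232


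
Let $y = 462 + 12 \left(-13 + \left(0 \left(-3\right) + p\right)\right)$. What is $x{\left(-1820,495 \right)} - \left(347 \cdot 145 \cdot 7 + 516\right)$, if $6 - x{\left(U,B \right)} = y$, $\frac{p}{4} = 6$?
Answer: $-353309$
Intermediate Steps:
$p = 24$ ($p = 4 \cdot 6 = 24$)
$y = 594$ ($y = 462 + 12 \left(-13 + \left(0 \left(-3\right) + 24\right)\right) = 462 + 12 \left(-13 + \left(0 + 24\right)\right) = 462 + 12 \left(-13 + 24\right) = 462 + 12 \cdot 11 = 462 + 132 = 594$)
$x{\left(U,B \right)} = -588$ ($x{\left(U,B \right)} = 6 - 594 = -588$)
$x{\left(-1820,495 \right)} - \left(347 \cdot 145 \cdot 7 + 516\right) = -588 - \left(347 \cdot 145 \cdot 7 + 516\right) = -588 - \left(347 \cdot 1015 + 516\right) = -588 - \left(352205 + 516\right) = -588 - 352721 = -353309$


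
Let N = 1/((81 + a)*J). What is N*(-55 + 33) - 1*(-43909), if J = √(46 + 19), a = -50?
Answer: 43909 - 22*√65/2015 ≈ 43909.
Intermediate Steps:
J = √65 ≈ 8.0623
N = √65/2015 (N = 1/((81 - 50)*(√65)) = (√65/65)/31 = √65/2015 ≈ 0.0040011)
N*(-55 + 33) - 1*(-43909) = (√65/2015)*(-55 + 33) - 1*(-43909) = (√65/2015)*(-22) + 43909 = -22*√65/2015 + 43909 = 43909 - 22*√65/2015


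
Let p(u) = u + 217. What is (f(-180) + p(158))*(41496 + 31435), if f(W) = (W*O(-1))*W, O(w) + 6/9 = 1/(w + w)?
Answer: -2729442675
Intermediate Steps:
O(w) = -⅔ + 1/(2*w) (O(w) = -⅔ + 1/(w + w) = -⅔ + 1/(2*w))
p(u) = 217 + u
f(W) = -7*W²/6 (f(W) = (W*((⅙)*(3 - 4*(-1))/(-1)))*W = (W*((⅙)*(-1)*(3 + 4)))*W = (W*((⅙)*(-1)*7))*W = (W*(-7/6))*W = (-7*W/6)*W = -7*W²/6)
(f(-180) + p(158))*(41496 + 31435) = (-7/6*(-180)² + (217 + 158))*(41496 + 31435) = (-7/6*32400 + 375)*72931 = (-37800 + 375)*72931 = -37425*72931 = -2729442675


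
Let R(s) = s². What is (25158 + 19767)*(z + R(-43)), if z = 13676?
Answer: 697460625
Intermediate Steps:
(25158 + 19767)*(z + R(-43)) = (25158 + 19767)*(13676 + (-43)²) = 44925*(13676 + 1849) = 44925*15525 = 697460625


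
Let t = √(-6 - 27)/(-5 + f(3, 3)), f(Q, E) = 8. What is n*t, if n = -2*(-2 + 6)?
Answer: -8*I*√33/3 ≈ -15.319*I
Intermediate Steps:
n = -8 (n = -2*4 = -8)
t = I*√33/3 (t = √(-6 - 27)/(-5 + 8) = √(-33)/3 = (I*√33)*(⅓) = I*√33/3 ≈ 1.9149*I)
n*t = -8*I*√33/3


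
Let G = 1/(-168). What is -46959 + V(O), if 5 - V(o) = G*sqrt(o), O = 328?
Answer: -46954 + sqrt(82)/84 ≈ -46954.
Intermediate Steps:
G = -1/168 ≈ -0.0059524
V(o) = 5 + sqrt(o)/168 (V(o) = 5 - (-1)*sqrt(o)/168 = 5 + sqrt(o)/168)
-46959 + V(O) = -46959 + (5 + sqrt(328)/168) = -46959 + (5 + (2*sqrt(82))/168) = -46959 + (5 + sqrt(82)/84) = -46954 + sqrt(82)/84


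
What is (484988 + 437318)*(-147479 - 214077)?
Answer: -333465268136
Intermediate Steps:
(484988 + 437318)*(-147479 - 214077) = 922306*(-361556) = -333465268136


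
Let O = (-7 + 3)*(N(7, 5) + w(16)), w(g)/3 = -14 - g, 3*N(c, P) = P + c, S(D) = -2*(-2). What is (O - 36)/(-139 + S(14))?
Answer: -308/135 ≈ -2.2815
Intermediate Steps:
S(D) = 4
N(c, P) = P/3 + c/3 (N(c, P) = (P + c)/3 = P/3 + c/3)
w(g) = -42 - 3*g (w(g) = 3*(-14 - g) = -42 - 3*g)
O = 344 (O = (-7 + 3)*(((⅓)*5 + (⅓)*7) + (-42 - 3*16)) = -4*((5/3 + 7/3) + (-42 - 48)) = -4*(4 - 90) = -4*(-86) = 344)
(O - 36)/(-139 + S(14)) = (344 - 36)/(-139 + 4) = 308/(-135) = 308*(-1/135) = -308/135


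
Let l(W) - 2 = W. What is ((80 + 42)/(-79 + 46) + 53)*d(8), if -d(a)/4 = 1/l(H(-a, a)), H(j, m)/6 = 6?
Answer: -3254/627 ≈ -5.1898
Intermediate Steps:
H(j, m) = 36 (H(j, m) = 6*6 = 36)
l(W) = 2 + W
d(a) = -2/19 (d(a) = -4/(2 + 36) = -4/38 = -4*1/38 = -2/19)
((80 + 42)/(-79 + 46) + 53)*d(8) = ((80 + 42)/(-79 + 46) + 53)*(-2/19) = (122/(-33) + 53)*(-2/19) = (122*(-1/33) + 53)*(-2/19) = (-122/33 + 53)*(-2/19) = (1627/33)*(-2/19) = -3254/627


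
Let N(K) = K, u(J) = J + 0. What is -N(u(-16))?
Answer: 16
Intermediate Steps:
u(J) = J
-N(u(-16)) = -1*(-16) = 16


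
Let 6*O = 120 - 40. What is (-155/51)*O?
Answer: -6200/153 ≈ -40.523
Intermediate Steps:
O = 40/3 (O = (120 - 40)/6 = (1/6)*80 = 40/3 ≈ 13.333)
(-155/51)*O = -155/51*(40/3) = -155*1/51*(40/3) = -155/51*40/3 = -6200/153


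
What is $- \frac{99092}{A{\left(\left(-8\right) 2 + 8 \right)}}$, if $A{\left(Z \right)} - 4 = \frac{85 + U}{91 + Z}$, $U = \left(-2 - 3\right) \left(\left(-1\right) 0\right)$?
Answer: $- \frac{8224636}{417} \approx -19723.0$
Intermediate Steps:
$U = 0$ ($U = \left(-5\right) 0 = 0$)
$A{\left(Z \right)} = 4 + \frac{85}{91 + Z}$ ($A{\left(Z \right)} = 4 + \frac{85 + 0}{91 + Z} = 4 + \frac{85}{91 + Z}$)
$- \frac{99092}{A{\left(\left(-8\right) 2 + 8 \right)}} = - \frac{99092}{\frac{1}{91 + \left(\left(-8\right) 2 + 8\right)} \left(449 + 4 \left(\left(-8\right) 2 + 8\right)\right)} = - \frac{99092}{\frac{1}{91 + \left(-16 + 8\right)} \left(449 + 4 \left(-16 + 8\right)\right)} = - \frac{99092}{\frac{1}{91 - 8} \left(449 + 4 \left(-8\right)\right)} = - \frac{99092}{\frac{1}{83} \left(449 - 32\right)} = - \frac{99092}{\frac{1}{83} \cdot 417} = - \frac{99092}{\frac{417}{83}} = \left(-99092\right) \frac{83}{417} = - \frac{8224636}{417}$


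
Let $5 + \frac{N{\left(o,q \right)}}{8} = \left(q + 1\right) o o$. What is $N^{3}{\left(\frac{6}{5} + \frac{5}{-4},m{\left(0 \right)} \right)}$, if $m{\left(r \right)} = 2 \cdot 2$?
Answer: $- \frac{63521199}{1000} \approx -63521.0$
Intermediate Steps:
$m{\left(r \right)} = 4$
$N{\left(o,q \right)} = -40 + 8 o^{2} \left(1 + q\right)$ ($N{\left(o,q \right)} = -40 + 8 \left(q + 1\right) o o = -40 + 8 \left(1 + q\right) o o = -40 + 8 o \left(1 + q\right) o = -40 + 8 o^{2} \left(1 + q\right)$)
$N^{3}{\left(\frac{6}{5} + \frac{5}{-4},m{\left(0 \right)} \right)} = \left(-40 + 8 \left(\frac{6}{5} + \frac{5}{-4}\right)^{2} + 8 \cdot 4 \left(\frac{6}{5} + \frac{5}{-4}\right)^{2}\right)^{3} = \left(-40 + 8 \left(6 \cdot \frac{1}{5} + 5 \left(- \frac{1}{4}\right)\right)^{2} + 8 \cdot 4 \left(6 \cdot \frac{1}{5} + 5 \left(- \frac{1}{4}\right)\right)^{2}\right)^{3} = \left(-40 + 8 \left(\frac{6}{5} - \frac{5}{4}\right)^{2} + 8 \cdot 4 \left(\frac{6}{5} - \frac{5}{4}\right)^{2}\right)^{3} = \left(-40 + 8 \left(- \frac{1}{20}\right)^{2} + 8 \cdot 4 \left(- \frac{1}{20}\right)^{2}\right)^{3} = \left(-40 + 8 \cdot \frac{1}{400} + 8 \cdot 4 \cdot \frac{1}{400}\right)^{3} = \left(-40 + \frac{1}{50} + \frac{2}{25}\right)^{3} = \left(- \frac{399}{10}\right)^{3} = - \frac{63521199}{1000}$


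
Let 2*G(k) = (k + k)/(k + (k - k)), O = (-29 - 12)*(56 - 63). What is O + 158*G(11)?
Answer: 445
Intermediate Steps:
O = 287 (O = -41*(-7) = 287)
G(k) = 1 (G(k) = ((k + k)/(k + (k - k)))/2 = ((2*k)/(k + 0))/2 = ((2*k)/k)/2 = (½)*2 = 1)
O + 158*G(11) = 287 + 158*1 = 287 + 158 = 445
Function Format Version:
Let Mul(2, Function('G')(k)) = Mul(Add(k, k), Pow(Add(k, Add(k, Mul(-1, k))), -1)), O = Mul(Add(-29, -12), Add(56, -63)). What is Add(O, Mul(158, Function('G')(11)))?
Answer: 445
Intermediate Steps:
O = 287 (O = Mul(-41, -7) = 287)
Function('G')(k) = 1 (Function('G')(k) = Mul(Rational(1, 2), Mul(Add(k, k), Pow(Add(k, Add(k, Mul(-1, k))), -1))) = Mul(Rational(1, 2), Mul(Mul(2, k), Pow(Add(k, 0), -1))) = Mul(Rational(1, 2), Mul(Mul(2, k), Pow(k, -1))) = Mul(Rational(1, 2), 2) = 1)
Add(O, Mul(158, Function('G')(11))) = Add(287, Mul(158, 1)) = Add(287, 158) = 445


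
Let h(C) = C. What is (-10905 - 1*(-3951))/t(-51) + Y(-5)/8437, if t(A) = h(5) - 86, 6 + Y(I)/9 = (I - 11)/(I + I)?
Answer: 8889044/103545 ≈ 85.847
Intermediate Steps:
Y(I) = -54 + 9*(-11 + I)/(2*I) (Y(I) = -54 + 9*((I - 11)/(I + I)) = -54 + 9*((-11 + I)/((2*I))) = -54 + 9*((-11 + I)*(1/(2*I))) = -54 + 9*((-11 + I)/(2*I)) = -54 + 9*(-11 + I)/(2*I))
t(A) = -81 (t(A) = 5 - 86 = -81)
(-10905 - 1*(-3951))/t(-51) + Y(-5)/8437 = (-10905 - 1*(-3951))/(-81) + ((99/2)*(-1 - 1*(-5))/(-5))/8437 = (-10905 + 3951)*(-1/81) + ((99/2)*(-1/5)*(-1 + 5))*(1/8437) = -6954*(-1/81) + ((99/2)*(-1/5)*4)*(1/8437) = 2318/27 - 198/5*1/8437 = 2318/27 - 18/3835 = 8889044/103545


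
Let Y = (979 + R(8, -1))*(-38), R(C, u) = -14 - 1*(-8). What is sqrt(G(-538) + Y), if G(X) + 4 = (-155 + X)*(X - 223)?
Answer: sqrt(490395) ≈ 700.28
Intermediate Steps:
R(C, u) = -6 (R(C, u) = -14 + 8 = -6)
Y = -36974 (Y = (979 - 6)*(-38) = 973*(-38) = -36974)
G(X) = -4 + (-223 + X)*(-155 + X) (G(X) = -4 + (-155 + X)*(X - 223) = -4 + (-155 + X)*(-223 + X) = -4 + (-223 + X)*(-155 + X))
sqrt(G(-538) + Y) = sqrt((34561 + (-538)**2 - 378*(-538)) - 36974) = sqrt((34561 + 289444 + 203364) - 36974) = sqrt(527369 - 36974) = sqrt(490395)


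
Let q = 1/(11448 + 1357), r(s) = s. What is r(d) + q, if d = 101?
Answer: 1293306/12805 ≈ 101.00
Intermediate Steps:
q = 1/12805 ≈ 7.8095e-5
r(d) + q = 101 + 1/12805 = 1293306/12805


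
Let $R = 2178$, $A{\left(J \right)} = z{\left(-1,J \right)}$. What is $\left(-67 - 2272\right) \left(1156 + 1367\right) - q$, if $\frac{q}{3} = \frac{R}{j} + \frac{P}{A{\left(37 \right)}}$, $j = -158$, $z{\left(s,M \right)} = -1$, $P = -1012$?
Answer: $- \frac{466439040}{79} \approx -5.9043 \cdot 10^{6}$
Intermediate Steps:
$A{\left(J \right)} = -1$
$q = \frac{236577}{79}$ ($q = 3 \left(\frac{2178}{-158} - \frac{1012}{-1}\right) = 3 \left(2178 \left(- \frac{1}{158}\right) - -1012\right) = 3 \left(- \frac{1089}{79} + 1012\right) = 3 \cdot \frac{78859}{79} = \frac{236577}{79} \approx 2994.6$)
$\left(-67 - 2272\right) \left(1156 + 1367\right) - q = \left(-67 - 2272\right) \left(1156 + 1367\right) - \frac{236577}{79} = \left(-2339\right) 2523 - \frac{236577}{79} = -5901297 - \frac{236577}{79} = - \frac{466439040}{79}$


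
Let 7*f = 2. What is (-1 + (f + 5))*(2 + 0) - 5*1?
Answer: 25/7 ≈ 3.5714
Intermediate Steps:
f = 2/7 (f = (1/7)*2 = 2/7 ≈ 0.28571)
(-1 + (f + 5))*(2 + 0) - 5*1 = (-1 + (2/7 + 5))*(2 + 0) - 5*1 = (-1 + 37/7)*2 - 5 = (30/7)*2 - 5 = 60/7 - 5 = 25/7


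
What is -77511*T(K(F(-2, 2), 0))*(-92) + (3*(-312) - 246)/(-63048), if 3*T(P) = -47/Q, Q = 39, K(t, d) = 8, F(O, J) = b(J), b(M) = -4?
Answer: -1173945219821/409812 ≈ -2.8646e+6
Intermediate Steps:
F(O, J) = -4
T(P) = -47/117 (T(P) = (-47/39)/3 = (-47*1/39)/3 = (⅓)*(-47/39) = -47/117)
-77511*T(K(F(-2, 2), 0))*(-92) + (3*(-312) - 246)/(-63048) = -77511*(-47/117*(-92)) + (3*(-312) - 246)/(-63048) = -77511/(1/(4324/117)) + (-936 - 246)*(-1/63048) = -77511/117/4324 - 1182*(-1/63048) = -77511*4324/117 + 197/10508 = -111719188/39 + 197/10508 = -1173945219821/409812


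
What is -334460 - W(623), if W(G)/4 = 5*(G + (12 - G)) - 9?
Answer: -334664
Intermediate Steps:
W(G) = 204 (W(G) = 4*(5*(G + (12 - G)) - 9) = 4*(5*12 - 9) = 4*(60 - 9) = 4*51 = 204)
-334460 - W(623) = -334460 - 1*204 = -334460 - 204 = -334664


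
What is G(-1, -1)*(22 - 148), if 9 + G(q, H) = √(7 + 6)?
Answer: 1134 - 126*√13 ≈ 679.70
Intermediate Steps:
G(q, H) = -9 + √13 (G(q, H) = -9 + √(7 + 6) = -9 + √13)
G(-1, -1)*(22 - 148) = (-9 + √13)*(22 - 148) = (-9 + √13)*(-126) = 1134 - 126*√13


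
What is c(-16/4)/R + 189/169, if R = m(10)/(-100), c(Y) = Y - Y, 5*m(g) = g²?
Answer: 189/169 ≈ 1.1183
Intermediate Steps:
m(g) = g²/5
c(Y) = 0
R = -⅕ (R = ((⅕)*10²)/(-100) = ((⅕)*100)*(-1/100) = 20*(-1/100) = -⅕ ≈ -0.20000)
c(-16/4)/R + 189/169 = 0/(-⅕) + 189/169 = 0*(-5) + 189*(1/169) = 0 + 189/169 = 189/169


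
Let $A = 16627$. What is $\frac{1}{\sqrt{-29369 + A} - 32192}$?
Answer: $- \frac{16096}{518168803} - \frac{i \sqrt{12742}}{1036337606} \approx -3.1063 \cdot 10^{-5} - 1.0892 \cdot 10^{-7} i$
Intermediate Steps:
$\frac{1}{\sqrt{-29369 + A} - 32192} = \frac{1}{\sqrt{-29369 + 16627} - 32192} = \frac{1}{\sqrt{-12742} - 32192} = \frac{1}{i \sqrt{12742} - 32192} = \frac{1}{-32192 + i \sqrt{12742}}$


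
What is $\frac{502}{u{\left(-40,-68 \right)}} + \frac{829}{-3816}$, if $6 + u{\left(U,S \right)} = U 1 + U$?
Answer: $- \frac{993463}{164088} \approx -6.0545$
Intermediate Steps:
$u{\left(U,S \right)} = -6 + 2 U$ ($u{\left(U,S \right)} = -6 + \left(U 1 + U\right) = -6 + \left(U + U\right) = -6 + 2 U$)
$\frac{502}{u{\left(-40,-68 \right)}} + \frac{829}{-3816} = \frac{502}{-6 + 2 \left(-40\right)} + \frac{829}{-3816} = \frac{502}{-6 - 80} + 829 \left(- \frac{1}{3816}\right) = \frac{502}{-86} - \frac{829}{3816} = 502 \left(- \frac{1}{86}\right) - \frac{829}{3816} = - \frac{251}{43} - \frac{829}{3816} = - \frac{993463}{164088}$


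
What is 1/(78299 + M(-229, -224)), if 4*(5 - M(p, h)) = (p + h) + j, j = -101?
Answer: 2/156885 ≈ 1.2748e-5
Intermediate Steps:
M(p, h) = 121/4 - h/4 - p/4 (M(p, h) = 5 - ((p + h) - 101)/4 = 5 - ((h + p) - 101)/4 = 5 - (-101 + h + p)/4 = 5 + (101/4 - h/4 - p/4) = 121/4 - h/4 - p/4)
1/(78299 + M(-229, -224)) = 1/(78299 + (121/4 - ¼*(-224) - ¼*(-229))) = 1/(78299 + (121/4 + 56 + 229/4)) = 1/(78299 + 287/2) = 1/(156885/2) = 2/156885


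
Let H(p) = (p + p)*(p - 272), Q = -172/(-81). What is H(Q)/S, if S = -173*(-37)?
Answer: -7519840/41996961 ≈ -0.17906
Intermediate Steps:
Q = 172/81 (Q = -172*(-1/81) = 172/81 ≈ 2.1235)
H(p) = 2*p*(-272 + p) (H(p) = (2*p)*(-272 + p) = 2*p*(-272 + p))
S = 6401
H(Q)/S = (2*(172/81)*(-272 + 172/81))/6401 = (2*(172/81)*(-21860/81))*(1/6401) = -7519840/6561*1/6401 = -7519840/41996961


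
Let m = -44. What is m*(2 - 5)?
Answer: 132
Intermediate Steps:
m*(2 - 5) = -44*(2 - 5) = -44*(-3) = 132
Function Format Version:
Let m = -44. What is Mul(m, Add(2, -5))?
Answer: 132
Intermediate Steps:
Mul(m, Add(2, -5)) = Mul(-44, Add(2, -5)) = Mul(-44, -3) = 132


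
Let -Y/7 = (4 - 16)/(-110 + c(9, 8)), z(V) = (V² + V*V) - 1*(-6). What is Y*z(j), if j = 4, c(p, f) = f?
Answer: -532/17 ≈ -31.294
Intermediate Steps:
z(V) = 6 + 2*V² (z(V) = (V² + V²) + 6 = 2*V² + 6 = 6 + 2*V²)
Y = -14/17 (Y = -7*(4 - 16)/(-110 + 8) = -(-84)/(-102) = -(-84)*(-1)/102 = -7*2/17 = -14/17 ≈ -0.82353)
Y*z(j) = -14*(6 + 2*4²)/17 = -14*(6 + 2*16)/17 = -14*(6 + 32)/17 = -14/17*38 = -532/17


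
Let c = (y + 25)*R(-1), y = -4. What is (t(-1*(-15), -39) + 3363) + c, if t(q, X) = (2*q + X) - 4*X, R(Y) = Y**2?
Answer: 3531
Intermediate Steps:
c = 21 (c = (-4 + 25)*(-1)**2 = 21*1 = 21)
t(q, X) = -3*X + 2*q (t(q, X) = (X + 2*q) - 4*X = -3*X + 2*q)
(t(-1*(-15), -39) + 3363) + c = ((-3*(-39) + 2*(-1*(-15))) + 3363) + 21 = ((117 + 2*15) + 3363) + 21 = ((117 + 30) + 3363) + 21 = (147 + 3363) + 21 = 3510 + 21 = 3531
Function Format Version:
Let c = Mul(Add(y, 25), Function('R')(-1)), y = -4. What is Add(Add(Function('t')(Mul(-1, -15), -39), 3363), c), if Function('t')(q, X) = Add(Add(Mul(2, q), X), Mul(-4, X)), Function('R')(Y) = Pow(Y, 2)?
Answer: 3531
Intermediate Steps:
c = 21 (c = Mul(Add(-4, 25), Pow(-1, 2)) = Mul(21, 1) = 21)
Function('t')(q, X) = Add(Mul(-3, X), Mul(2, q)) (Function('t')(q, X) = Add(Add(X, Mul(2, q)), Mul(-4, X)) = Add(Mul(-3, X), Mul(2, q)))
Add(Add(Function('t')(Mul(-1, -15), -39), 3363), c) = Add(Add(Add(Mul(-3, -39), Mul(2, Mul(-1, -15))), 3363), 21) = Add(Add(Add(117, Mul(2, 15)), 3363), 21) = Add(Add(Add(117, 30), 3363), 21) = Add(Add(147, 3363), 21) = Add(3510, 21) = 3531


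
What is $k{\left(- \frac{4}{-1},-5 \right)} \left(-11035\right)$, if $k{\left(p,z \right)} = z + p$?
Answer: $11035$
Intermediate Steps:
$k{\left(p,z \right)} = p + z$
$k{\left(- \frac{4}{-1},-5 \right)} \left(-11035\right) = \left(- \frac{4}{-1} - 5\right) \left(-11035\right) = \left(\left(-4\right) \left(-1\right) - 5\right) \left(-11035\right) = \left(4 - 5\right) \left(-11035\right) = \left(-1\right) \left(-11035\right) = 11035$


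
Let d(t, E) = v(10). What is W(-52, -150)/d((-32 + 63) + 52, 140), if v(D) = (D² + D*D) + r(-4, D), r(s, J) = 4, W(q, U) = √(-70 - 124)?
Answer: I*√194/204 ≈ 0.068276*I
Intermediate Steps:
W(q, U) = I*√194 (W(q, U) = √(-194) = I*√194)
v(D) = 4 + 2*D² (v(D) = (D² + D*D) + 4 = (D² + D²) + 4 = 2*D² + 4 = 4 + 2*D²)
d(t, E) = 204 (d(t, E) = 4 + 2*10² = 4 + 2*100 = 4 + 200 = 204)
W(-52, -150)/d((-32 + 63) + 52, 140) = (I*√194)/204 = (I*√194)*(1/204) = I*√194/204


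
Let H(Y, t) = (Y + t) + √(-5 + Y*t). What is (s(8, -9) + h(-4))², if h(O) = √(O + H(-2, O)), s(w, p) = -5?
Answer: (5 - I*√(10 - √3))² ≈ 16.732 - 28.754*I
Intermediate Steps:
H(Y, t) = Y + t + √(-5 + Y*t)
h(O) = √(-2 + √(-5 - 2*O) + 2*O) (h(O) = √(O + (-2 + O + √(-5 - 2*O))) = √(-2 + √(-5 - 2*O) + 2*O))
(s(8, -9) + h(-4))² = (-5 + √(-2 + √(-5 - 2*(-4)) + 2*(-4)))² = (-5 + √(-2 + √(-5 + 8) - 8))² = (-5 + √(-2 + √3 - 8))² = (-5 + √(-10 + √3))²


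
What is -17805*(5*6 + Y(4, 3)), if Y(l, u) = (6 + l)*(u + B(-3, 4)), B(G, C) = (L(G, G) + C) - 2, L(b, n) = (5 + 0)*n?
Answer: 1246350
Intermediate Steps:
L(b, n) = 5*n
B(G, C) = -2 + C + 5*G (B(G, C) = (5*G + C) - 2 = (C + 5*G) - 2 = -2 + C + 5*G)
Y(l, u) = (-13 + u)*(6 + l) (Y(l, u) = (6 + l)*(u + (-2 + 4 + 5*(-3))) = (6 + l)*(u + (-2 + 4 - 15)) = (6 + l)*(u - 13) = (6 + l)*(-13 + u) = (-13 + u)*(6 + l))
-17805*(5*6 + Y(4, 3)) = -17805*(5*6 + (-78 - 13*4 + 6*3 + 4*3)) = -17805*(30 + (-78 - 52 + 18 + 12)) = -17805*(30 - 100) = -17805*(-70) = 1246350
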